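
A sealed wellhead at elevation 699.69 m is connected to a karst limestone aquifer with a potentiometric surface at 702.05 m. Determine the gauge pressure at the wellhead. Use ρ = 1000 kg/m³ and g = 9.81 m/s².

Head above the cap: Δh = 702.05 − 699.69 = 2.36 m.
P = ρgΔh = 1000 × 9.81 × 2.36 = 23152 Pa ≈ 23.2 kPa.

P ≈ 23.2 kPa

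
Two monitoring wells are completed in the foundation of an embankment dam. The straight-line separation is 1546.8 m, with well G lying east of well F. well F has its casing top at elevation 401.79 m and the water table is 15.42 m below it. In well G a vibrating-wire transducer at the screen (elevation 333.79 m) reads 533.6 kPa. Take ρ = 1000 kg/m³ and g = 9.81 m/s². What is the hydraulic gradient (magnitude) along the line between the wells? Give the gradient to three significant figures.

Total head at well F: h = 401.79 − 15.42 = 386.37 m.
Pressure head at well G: ψ = P/(ρg) = 533.6×1000 / (1000 × 9.81) = 54.39 m.
Total head at well G: h = z + ψ = 333.79 + 54.39 = 388.18 m.
Head difference: h(well F) − h(well G) = 386.37 − 388.18 = -1.81 m.
Hydraulic gradient: i = |Δh| / L = 1.81 / 1546.8 = 0.00117.

i ≈ 0.00117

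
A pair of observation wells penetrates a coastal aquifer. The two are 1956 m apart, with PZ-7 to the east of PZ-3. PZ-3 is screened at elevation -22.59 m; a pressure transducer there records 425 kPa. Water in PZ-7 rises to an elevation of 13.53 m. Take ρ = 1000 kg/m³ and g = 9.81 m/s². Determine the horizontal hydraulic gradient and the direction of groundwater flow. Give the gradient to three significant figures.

Pressure head at PZ-3: ψ = P/(ρg) = 425×1000 / (1000 × 9.81) = 43.32 m.
Total head at PZ-3: h = z + ψ = -22.59 + 43.32 = 20.73 m.
Total head at PZ-7: h = 13.53 m (water level in the piezometer is the total head).
Head difference: h(PZ-3) − h(PZ-7) = 20.73 − 13.53 = 7.20 m.
Hydraulic gradient: i = |Δh| / L = 7.20 / 1956 = 0.00368.
Flow is from higher to lower head: from PZ-3 toward PZ-7, i.e. toward the east.

i ≈ 0.00368; groundwater flows toward the east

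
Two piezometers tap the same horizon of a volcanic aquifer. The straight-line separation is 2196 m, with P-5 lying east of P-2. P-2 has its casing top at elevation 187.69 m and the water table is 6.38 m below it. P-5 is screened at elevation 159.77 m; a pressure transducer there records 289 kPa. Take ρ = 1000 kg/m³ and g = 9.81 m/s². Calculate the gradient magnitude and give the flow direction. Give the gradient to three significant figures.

Total head at P-2: h = 187.69 − 6.38 = 181.31 m.
Pressure head at P-5: ψ = P/(ρg) = 289×1000 / (1000 × 9.81) = 29.46 m.
Total head at P-5: h = z + ψ = 159.77 + 29.46 = 189.23 m.
Head difference: h(P-2) − h(P-5) = 181.31 − 189.23 = -7.92 m.
Hydraulic gradient: i = |Δh| / L = 7.92 / 2196 = 0.00361.
Flow is from higher to lower head: from P-5 toward P-2, i.e. toward the west.

i ≈ 0.00361; groundwater flows toward the west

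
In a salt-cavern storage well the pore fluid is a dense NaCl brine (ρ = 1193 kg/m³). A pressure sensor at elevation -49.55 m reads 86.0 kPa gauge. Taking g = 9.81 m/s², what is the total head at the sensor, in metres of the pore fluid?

h ≈ -42.20 m

ψ = P/(ρg) = 86.0×1000 / (1193 × 9.81) = 7.35 m.
h = z + ψ = -49.55 + 7.35 = -42.20 m.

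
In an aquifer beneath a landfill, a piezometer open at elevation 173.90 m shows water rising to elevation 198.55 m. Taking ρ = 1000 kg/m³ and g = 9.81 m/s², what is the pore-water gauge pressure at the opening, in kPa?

P ≈ 242 kPa

Pressure head ψ = h − z = 198.55 − 173.90 = 24.65 m.
P = ρgψ = 1000 × 9.81 × 24.65 = 241816 Pa ≈ 242 kPa.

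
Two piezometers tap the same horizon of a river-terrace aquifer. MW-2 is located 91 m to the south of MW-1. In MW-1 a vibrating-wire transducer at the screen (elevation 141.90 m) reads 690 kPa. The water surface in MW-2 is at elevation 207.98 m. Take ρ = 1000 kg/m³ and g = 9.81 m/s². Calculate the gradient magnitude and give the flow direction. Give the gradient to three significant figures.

Pressure head at MW-1: ψ = P/(ρg) = 690×1000 / (1000 × 9.81) = 70.34 m.
Total head at MW-1: h = z + ψ = 141.90 + 70.34 = 212.24 m.
Total head at MW-2: h = 207.98 m (water level in the piezometer is the total head).
Head difference: h(MW-1) − h(MW-2) = 212.24 − 207.98 = 4.26 m.
Hydraulic gradient: i = |Δh| / L = 4.26 / 91 = 0.0468.
Flow is from higher to lower head: from MW-1 toward MW-2, i.e. toward the south.

i ≈ 0.0468; groundwater flows toward the south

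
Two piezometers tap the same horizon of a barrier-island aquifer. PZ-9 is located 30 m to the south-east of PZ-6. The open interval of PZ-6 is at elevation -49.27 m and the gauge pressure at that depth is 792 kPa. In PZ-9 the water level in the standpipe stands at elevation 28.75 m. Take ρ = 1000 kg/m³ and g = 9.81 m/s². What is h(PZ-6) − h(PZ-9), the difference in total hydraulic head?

Pressure head at PZ-6: ψ = P/(ρg) = 792×1000 / (1000 × 9.81) = 80.73 m.
Total head at PZ-6: h = z + ψ = -49.27 + 80.73 = 31.46 m.
Total head at PZ-9: h = 28.75 m (water level in the piezometer is the total head).
Head difference: h(PZ-6) − h(PZ-9) = 31.46 − 28.75 = 2.71 m.

Δh ≈ 2.71 m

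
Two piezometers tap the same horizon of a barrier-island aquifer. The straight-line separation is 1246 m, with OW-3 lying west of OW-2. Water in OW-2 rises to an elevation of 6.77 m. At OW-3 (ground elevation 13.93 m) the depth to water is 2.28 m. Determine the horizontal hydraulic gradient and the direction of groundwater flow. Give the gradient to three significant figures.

Total head at OW-2: h = 6.77 m (water level in the piezometer is the total head).
Total head at OW-3: h = 13.93 − 2.28 = 11.65 m.
Head difference: h(OW-2) − h(OW-3) = 6.77 − 11.65 = -4.88 m.
Hydraulic gradient: i = |Δh| / L = 4.88 / 1246 = 0.00392.
Flow is from higher to lower head: from OW-3 toward OW-2, i.e. toward the east.

i ≈ 0.00392; groundwater flows toward the east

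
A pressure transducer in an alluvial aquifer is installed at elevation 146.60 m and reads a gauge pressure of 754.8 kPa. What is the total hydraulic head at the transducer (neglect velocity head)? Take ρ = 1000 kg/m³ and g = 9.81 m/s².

ψ = P/(ρg) = 754.8×1000 / (1000 × 9.81) = 76.94 m.
h = z + ψ = 146.60 + 76.94 = 223.54 m.

h ≈ 223.54 m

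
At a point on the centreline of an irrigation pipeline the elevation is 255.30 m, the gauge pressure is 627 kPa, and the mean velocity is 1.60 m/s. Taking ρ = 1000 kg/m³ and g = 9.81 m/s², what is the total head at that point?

Pressure head ψ = P/(ρg) = 627×1000 / (1000 × 9.81) = 63.91 m.
Velocity head = v²/(2g) = 1.60² / (2 × 9.81) = 0.130 m.
h = z + ψ + v²/(2g) = 255.30 + 63.91 + 0.130 = 319.34 m.

h ≈ 319.34 m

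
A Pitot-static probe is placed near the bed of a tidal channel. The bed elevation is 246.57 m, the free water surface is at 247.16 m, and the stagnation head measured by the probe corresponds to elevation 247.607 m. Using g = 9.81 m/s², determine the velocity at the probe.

v ≈ 2.96 m/s

Near the bed, under hydrostatic conditions, the piezometric head (z + ψ) equals the free-surface elevation, 247.16 m.
Velocity head = total − piezometric = 247.607 − 247.16 = 0.447 m.
v = √(2g·h_v) = √(2 × 9.81 × 0.447) = 2.96 m/s.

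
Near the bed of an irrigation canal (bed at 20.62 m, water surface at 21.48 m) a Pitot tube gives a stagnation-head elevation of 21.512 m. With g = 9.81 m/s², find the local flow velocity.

Near the bed, under hydrostatic conditions, the piezometric head (z + ψ) equals the free-surface elevation, 21.48 m.
Velocity head = total − piezometric = 21.512 − 21.48 = 0.032 m.
v = √(2g·h_v) = √(2 × 9.81 × 0.032) = 0.792 m/s.

v ≈ 0.792 m/s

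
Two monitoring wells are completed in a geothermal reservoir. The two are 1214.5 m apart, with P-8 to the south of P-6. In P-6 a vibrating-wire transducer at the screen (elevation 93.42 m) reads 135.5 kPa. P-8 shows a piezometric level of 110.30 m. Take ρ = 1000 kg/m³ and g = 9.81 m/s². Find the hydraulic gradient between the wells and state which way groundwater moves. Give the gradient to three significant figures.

Pressure head at P-6: ψ = P/(ρg) = 135.5×1000 / (1000 × 9.81) = 13.81 m.
Total head at P-6: h = z + ψ = 93.42 + 13.81 = 107.23 m.
Total head at P-8: h = 110.30 m (water level in the piezometer is the total head).
Head difference: h(P-6) − h(P-8) = 107.23 − 110.30 = -3.07 m.
Hydraulic gradient: i = |Δh| / L = 3.07 / 1214.5 = 0.00253.
Flow is from higher to lower head: from P-8 toward P-6, i.e. toward the north.

i ≈ 0.00253; groundwater flows toward the north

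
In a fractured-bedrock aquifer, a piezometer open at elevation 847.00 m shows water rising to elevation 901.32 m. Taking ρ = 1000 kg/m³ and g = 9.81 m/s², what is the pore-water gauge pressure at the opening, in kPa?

P ≈ 533 kPa

Pressure head ψ = h − z = 901.32 − 847.00 = 54.32 m.
P = ρgψ = 1000 × 9.81 × 54.32 = 532879 Pa ≈ 533 kPa.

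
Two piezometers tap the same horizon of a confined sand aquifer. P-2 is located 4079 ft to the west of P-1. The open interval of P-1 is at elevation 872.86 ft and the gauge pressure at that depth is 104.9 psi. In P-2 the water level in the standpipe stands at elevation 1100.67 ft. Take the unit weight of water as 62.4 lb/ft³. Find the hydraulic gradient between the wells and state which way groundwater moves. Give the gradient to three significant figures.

Pressure head at P-1: ψ = 144·P/γ = 144 × 104.9 / 62.4 = 242.08 ft.
Total head at P-1: h = z + ψ = 872.86 + 242.08 = 1114.94 ft.
Total head at P-2: h = 1100.67 ft (water level in the piezometer is the total head).
Head difference: h(P-1) − h(P-2) = 1114.94 − 1100.67 = 14.27 ft.
Hydraulic gradient: i = |Δh| / L = 14.27 / 4079 = 0.00350.
Flow is from higher to lower head: from P-1 toward P-2, i.e. toward the west.

i ≈ 0.00350; groundwater flows toward the west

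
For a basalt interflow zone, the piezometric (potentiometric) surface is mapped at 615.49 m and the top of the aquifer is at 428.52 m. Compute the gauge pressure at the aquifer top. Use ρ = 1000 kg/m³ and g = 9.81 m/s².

P ≈ 1830 kPa

Pressure head at the aquifer top: ψ = h − z = 615.49 − 428.52 = 186.97 m.
P = ρgψ = 1000 × 9.81 × 186.97 = 1834176 Pa ≈ 1830 kPa.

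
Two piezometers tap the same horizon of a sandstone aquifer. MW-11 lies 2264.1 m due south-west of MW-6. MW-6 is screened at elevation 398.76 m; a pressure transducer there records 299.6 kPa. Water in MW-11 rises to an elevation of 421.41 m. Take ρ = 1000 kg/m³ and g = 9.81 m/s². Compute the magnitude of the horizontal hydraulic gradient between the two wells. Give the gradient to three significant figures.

i ≈ 0.00348

Pressure head at MW-6: ψ = P/(ρg) = 299.6×1000 / (1000 × 9.81) = 30.54 m.
Total head at MW-6: h = z + ψ = 398.76 + 30.54 = 429.30 m.
Total head at MW-11: h = 421.41 m (water level in the piezometer is the total head).
Head difference: h(MW-6) − h(MW-11) = 429.30 − 421.41 = 7.89 m.
Hydraulic gradient: i = |Δh| / L = 7.89 / 2264.1 = 0.00348.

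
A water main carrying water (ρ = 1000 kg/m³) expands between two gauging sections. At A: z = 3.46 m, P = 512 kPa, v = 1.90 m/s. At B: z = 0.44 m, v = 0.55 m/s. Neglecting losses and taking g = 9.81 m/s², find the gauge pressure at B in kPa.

Pressure head at A: ψ₁ = P₁/(ρg) = 512×1000 / (1000 × 9.81) = 52.19 m.
Velocity heads: v₁²/2g = 1.90²/19.62 = 0.184 m; v₂²/2g = 0.55²/19.62 = 0.015 m.
Total head H = z₁ + ψ₁ + v₁²/2g = 3.46 + 52.19 + 0.184 = 55.83 m.
ψ₂ = H − z₂ − v₂²/2g = 55.83 − 0.44 − 0.015 = 55.38 m.
P₂ = ρgψ₂ = 1000 × 9.81 × 55.38 ≈ 543 kPa.

P₂ ≈ 543 kPa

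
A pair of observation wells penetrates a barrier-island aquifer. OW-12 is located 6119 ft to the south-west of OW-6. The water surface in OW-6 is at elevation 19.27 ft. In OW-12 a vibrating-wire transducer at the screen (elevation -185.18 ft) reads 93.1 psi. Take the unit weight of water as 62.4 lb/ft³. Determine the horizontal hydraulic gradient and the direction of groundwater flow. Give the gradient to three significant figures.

i ≈ 0.00170; groundwater flows toward the north-east

Total head at OW-6: h = 19.27 ft (water level in the piezometer is the total head).
Pressure head at OW-12: ψ = 144·P/γ = 144 × 93.1 / 62.4 = 214.85 ft.
Total head at OW-12: h = z + ψ = -185.18 + 214.85 = 29.67 ft.
Head difference: h(OW-6) − h(OW-12) = 19.27 − 29.67 = -10.40 ft.
Hydraulic gradient: i = |Δh| / L = 10.40 / 6119 = 0.00170.
Flow is from higher to lower head: from OW-12 toward OW-6, i.e. toward the north-east.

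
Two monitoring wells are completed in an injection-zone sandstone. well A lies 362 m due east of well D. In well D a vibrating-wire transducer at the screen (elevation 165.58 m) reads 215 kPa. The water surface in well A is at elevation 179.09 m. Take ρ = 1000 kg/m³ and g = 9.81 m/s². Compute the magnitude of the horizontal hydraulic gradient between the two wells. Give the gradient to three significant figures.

Pressure head at well D: ψ = P/(ρg) = 215×1000 / (1000 × 9.81) = 21.92 m.
Total head at well D: h = z + ψ = 165.58 + 21.92 = 187.50 m.
Total head at well A: h = 179.09 m (water level in the piezometer is the total head).
Head difference: h(well D) − h(well A) = 187.50 − 179.09 = 8.41 m.
Hydraulic gradient: i = |Δh| / L = 8.41 / 362 = 0.0232.

i ≈ 0.0232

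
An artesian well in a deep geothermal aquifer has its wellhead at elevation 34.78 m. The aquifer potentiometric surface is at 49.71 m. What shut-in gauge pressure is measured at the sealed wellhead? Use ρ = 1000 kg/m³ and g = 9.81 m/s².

Head above the cap: Δh = 49.71 − 34.78 = 14.93 m.
P = ρgΔh = 1000 × 9.81 × 14.93 = 146463 Pa ≈ 146 kPa.

P ≈ 146 kPa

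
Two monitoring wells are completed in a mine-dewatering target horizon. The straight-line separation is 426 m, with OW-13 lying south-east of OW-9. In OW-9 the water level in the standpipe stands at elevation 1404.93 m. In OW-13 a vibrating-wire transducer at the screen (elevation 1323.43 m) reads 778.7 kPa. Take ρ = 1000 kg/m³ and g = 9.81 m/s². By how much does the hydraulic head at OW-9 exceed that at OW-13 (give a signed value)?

Total head at OW-9: h = 1404.93 m (water level in the piezometer is the total head).
Pressure head at OW-13: ψ = P/(ρg) = 778.7×1000 / (1000 × 9.81) = 79.38 m.
Total head at OW-13: h = z + ψ = 1323.43 + 79.38 = 1402.81 m.
Head difference: h(OW-9) − h(OW-13) = 1404.93 − 1402.81 = 2.12 m.

Δh ≈ 2.12 m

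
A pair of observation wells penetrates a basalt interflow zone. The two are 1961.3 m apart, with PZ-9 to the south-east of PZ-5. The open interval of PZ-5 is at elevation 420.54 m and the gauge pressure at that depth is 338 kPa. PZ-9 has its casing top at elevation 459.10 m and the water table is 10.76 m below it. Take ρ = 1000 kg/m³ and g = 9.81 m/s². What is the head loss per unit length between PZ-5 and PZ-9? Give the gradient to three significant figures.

i ≈ 0.00339 m/m

Pressure head at PZ-5: ψ = P/(ρg) = 338×1000 / (1000 × 9.81) = 34.45 m.
Total head at PZ-5: h = z + ψ = 420.54 + 34.45 = 454.99 m.
Total head at PZ-9: h = 459.10 − 10.76 = 448.34 m.
Head difference: h(PZ-5) − h(PZ-9) = 454.99 − 448.34 = 6.65 m.
Hydraulic gradient: i = |Δh| / L = 6.65 / 1961.3 = 0.00339.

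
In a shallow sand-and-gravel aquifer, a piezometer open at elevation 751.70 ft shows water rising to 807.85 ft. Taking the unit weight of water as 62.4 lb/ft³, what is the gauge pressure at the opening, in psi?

Pressure head ψ = h − z = 807.85 − 751.70 = 56.15 ft.
P = γ·ψ / 144 = 62.4 × 56.15 / 144 = 24.3 psi.

P ≈ 24.3 psi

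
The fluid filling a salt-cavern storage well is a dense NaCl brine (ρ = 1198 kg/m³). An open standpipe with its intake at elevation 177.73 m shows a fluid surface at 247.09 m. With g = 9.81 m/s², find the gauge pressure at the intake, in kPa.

Pressure head ψ = h − z = 247.09 − 177.73 = 69.36 m.
P = ρgψ = 1198 × 9.81 × 69.36 = 815145 Pa ≈ 815 kPa.

P ≈ 815 kPa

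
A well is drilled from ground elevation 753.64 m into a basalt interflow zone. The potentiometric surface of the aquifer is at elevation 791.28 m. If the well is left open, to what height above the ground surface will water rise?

Water rises to the potentiometric surface, so the rise above ground = 791.28 − 753.64 = 37.64 m.

≈ 37.64 m above ground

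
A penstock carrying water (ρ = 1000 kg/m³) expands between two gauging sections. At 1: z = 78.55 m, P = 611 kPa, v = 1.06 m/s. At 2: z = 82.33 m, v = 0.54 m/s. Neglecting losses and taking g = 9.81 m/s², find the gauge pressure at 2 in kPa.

P₂ ≈ 574 kPa

Pressure head at 1: ψ₁ = P₁/(ρg) = 611×1000 / (1000 × 9.81) = 62.28 m.
Velocity heads: v₁²/2g = 1.06²/19.62 = 0.057 m; v₂²/2g = 0.54²/19.62 = 0.015 m.
Total head H = z₁ + ψ₁ + v₁²/2g = 78.55 + 62.28 + 0.057 = 140.89 m.
ψ₂ = H − z₂ − v₂²/2g = 140.89 − 82.33 − 0.015 = 58.54 m.
P₂ = ρgψ₂ = 1000 × 9.81 × 58.54 ≈ 574 kPa.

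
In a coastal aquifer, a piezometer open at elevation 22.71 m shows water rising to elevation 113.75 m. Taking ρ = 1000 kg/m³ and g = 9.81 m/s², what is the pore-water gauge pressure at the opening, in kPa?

Pressure head ψ = h − z = 113.75 − 22.71 = 91.04 m.
P = ρgψ = 1000 × 9.81 × 91.04 = 893102 Pa ≈ 893 kPa.

P ≈ 893 kPa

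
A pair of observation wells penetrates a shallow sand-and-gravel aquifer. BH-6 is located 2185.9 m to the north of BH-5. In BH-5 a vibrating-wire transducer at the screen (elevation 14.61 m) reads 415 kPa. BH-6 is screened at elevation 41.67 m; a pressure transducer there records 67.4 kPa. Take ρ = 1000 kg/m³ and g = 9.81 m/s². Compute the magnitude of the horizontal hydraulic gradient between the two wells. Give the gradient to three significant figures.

i ≈ 0.00383

Pressure head at BH-5: ψ = P/(ρg) = 415×1000 / (1000 × 9.81) = 42.30 m.
Total head at BH-5: h = z + ψ = 14.61 + 42.30 = 56.91 m.
Pressure head at BH-6: ψ = P/(ρg) = 67.4×1000 / (1000 × 9.81) = 6.87 m.
Total head at BH-6: h = z + ψ = 41.67 + 6.87 = 48.54 m.
Head difference: h(BH-5) − h(BH-6) = 56.91 − 48.54 = 8.37 m.
Hydraulic gradient: i = |Δh| / L = 8.37 / 2185.9 = 0.00383.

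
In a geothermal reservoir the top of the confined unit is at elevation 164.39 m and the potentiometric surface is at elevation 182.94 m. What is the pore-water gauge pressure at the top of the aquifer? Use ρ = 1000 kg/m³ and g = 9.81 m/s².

P ≈ 182 kPa

Pressure head at the aquifer top: ψ = h − z = 182.94 − 164.39 = 18.55 m.
P = ρgψ = 1000 × 9.81 × 18.55 = 181976 Pa ≈ 182 kPa.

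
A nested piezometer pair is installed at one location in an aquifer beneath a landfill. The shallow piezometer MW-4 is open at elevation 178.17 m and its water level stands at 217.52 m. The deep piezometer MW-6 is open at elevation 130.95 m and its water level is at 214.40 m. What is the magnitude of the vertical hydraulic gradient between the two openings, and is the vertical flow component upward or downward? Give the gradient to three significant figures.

Total head at MW-4: h = 217.52 m (water level in the standpipe).
Total head at MW-6: h = 214.40 m.
Δh = h(MW-4) − h(MW-6) = 217.52 − 214.40 = 3.12 m.
Vertical separation Δz = 178.17 − 130.95 = 47.22 m.
|i_v| = |Δh| / Δz = 3.12 / 47.22 = 0.0661.
Head is higher in the shallow piezometer, so vertical flow is downward (recharge condition).

|i_v| ≈ 0.0661; vertical flow is downward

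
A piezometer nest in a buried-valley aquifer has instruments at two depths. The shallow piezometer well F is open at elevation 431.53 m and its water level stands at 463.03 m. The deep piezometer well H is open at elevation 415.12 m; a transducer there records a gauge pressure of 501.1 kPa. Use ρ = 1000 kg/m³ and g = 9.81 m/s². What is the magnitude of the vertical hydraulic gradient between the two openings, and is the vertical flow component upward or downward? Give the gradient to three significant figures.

|i_v| ≈ 0.193; vertical flow is upward

Total head at well F: h = 463.03 m (water level in the standpipe).
Pressure head at well H: ψ = P/(ρg) = 501.1×1000 / (1000 × 9.81) = 51.08 m.
Total head at well H: h = z + ψ = 415.12 + 51.08 = 466.20 m.
Δh = h(well F) − h(well H) = 463.03 − 466.20 = -3.17 m.
Vertical separation Δz = 431.53 − 415.12 = 16.41 m.
|i_v| = |Δh| / Δz = 3.17 / 16.41 = 0.193.
Head is higher in the deep piezometer, so vertical flow is upward (discharge condition).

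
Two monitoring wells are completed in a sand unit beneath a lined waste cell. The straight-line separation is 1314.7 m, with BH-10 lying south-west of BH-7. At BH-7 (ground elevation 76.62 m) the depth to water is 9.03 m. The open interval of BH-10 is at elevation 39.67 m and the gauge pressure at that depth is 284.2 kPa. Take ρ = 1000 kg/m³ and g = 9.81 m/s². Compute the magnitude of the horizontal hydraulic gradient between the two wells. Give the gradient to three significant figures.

i ≈ 0.000799

Total head at BH-7: h = 76.62 − 9.03 = 67.59 m.
Pressure head at BH-10: ψ = P/(ρg) = 284.2×1000 / (1000 × 9.81) = 28.97 m.
Total head at BH-10: h = z + ψ = 39.67 + 28.97 = 68.64 m.
Head difference: h(BH-7) − h(BH-10) = 67.59 − 68.64 = -1.05 m.
Hydraulic gradient: i = |Δh| / L = 1.05 / 1314.7 = 0.000799.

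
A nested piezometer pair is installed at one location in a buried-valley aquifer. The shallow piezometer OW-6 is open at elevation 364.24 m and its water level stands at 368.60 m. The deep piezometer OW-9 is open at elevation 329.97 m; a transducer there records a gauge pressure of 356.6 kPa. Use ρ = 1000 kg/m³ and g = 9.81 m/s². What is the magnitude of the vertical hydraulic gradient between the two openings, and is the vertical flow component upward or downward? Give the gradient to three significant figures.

|i_v| ≈ 0.0665; vertical flow is downward

Total head at OW-6: h = 368.60 m (water level in the standpipe).
Pressure head at OW-9: ψ = P/(ρg) = 356.6×1000 / (1000 × 9.81) = 36.35 m.
Total head at OW-9: h = z + ψ = 329.97 + 36.35 = 366.32 m.
Δh = h(OW-6) − h(OW-9) = 368.60 − 366.32 = 2.28 m.
Vertical separation Δz = 364.24 − 329.97 = 34.27 m.
|i_v| = |Δh| / Δz = 2.28 / 34.27 = 0.0665.
Head is higher in the shallow piezometer, so vertical flow is downward (recharge condition).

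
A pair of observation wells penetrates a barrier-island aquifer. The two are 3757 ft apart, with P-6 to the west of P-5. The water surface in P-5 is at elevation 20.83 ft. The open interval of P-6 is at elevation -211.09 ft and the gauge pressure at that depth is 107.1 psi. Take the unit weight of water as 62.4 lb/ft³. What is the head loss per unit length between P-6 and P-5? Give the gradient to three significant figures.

Total head at P-5: h = 20.83 ft (water level in the piezometer is the total head).
Pressure head at P-6: ψ = 144·P/γ = 144 × 107.1 / 62.4 = 247.15 ft.
Total head at P-6: h = z + ψ = -211.09 + 247.15 = 36.06 ft.
Head difference: h(P-5) − h(P-6) = 20.83 − 36.06 = -15.23 ft.
Hydraulic gradient: i = |Δh| / L = 15.23 / 3757 = 0.00405.

i ≈ 0.00405 ft/ft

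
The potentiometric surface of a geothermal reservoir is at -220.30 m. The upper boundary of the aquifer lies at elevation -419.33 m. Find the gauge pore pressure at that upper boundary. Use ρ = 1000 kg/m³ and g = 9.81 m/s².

P ≈ 1950 kPa

Pressure head at the aquifer top: ψ = h − z = -220.30 − (-419.33) = 199.03 m.
P = ρgψ = 1000 × 9.81 × 199.03 = 1952484 Pa ≈ 1950 kPa.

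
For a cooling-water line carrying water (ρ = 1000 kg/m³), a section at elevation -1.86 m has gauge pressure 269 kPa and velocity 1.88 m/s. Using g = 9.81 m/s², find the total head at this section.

h ≈ 25.74 m

Pressure head ψ = P/(ρg) = 269×1000 / (1000 × 9.81) = 27.42 m.
Velocity head = v²/(2g) = 1.88² / (2 × 9.81) = 0.180 m.
h = z + ψ + v²/(2g) = -1.86 + 27.42 + 0.180 = 25.74 m.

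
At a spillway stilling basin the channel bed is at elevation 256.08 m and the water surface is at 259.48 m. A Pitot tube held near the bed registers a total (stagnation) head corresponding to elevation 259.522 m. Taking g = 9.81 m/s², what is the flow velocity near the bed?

v ≈ 0.908 m/s

Near the bed, under hydrostatic conditions, the piezometric head (z + ψ) equals the free-surface elevation, 259.48 m.
Velocity head = total − piezometric = 259.522 − 259.48 = 0.042 m.
v = √(2g·h_v) = √(2 × 9.81 × 0.042) = 0.908 m/s.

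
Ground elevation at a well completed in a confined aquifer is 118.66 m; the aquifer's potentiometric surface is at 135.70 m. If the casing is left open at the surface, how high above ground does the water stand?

Water rises to the potentiometric surface, so the rise above ground = 135.70 − 118.66 = 17.04 m.

≈ 17.04 m above ground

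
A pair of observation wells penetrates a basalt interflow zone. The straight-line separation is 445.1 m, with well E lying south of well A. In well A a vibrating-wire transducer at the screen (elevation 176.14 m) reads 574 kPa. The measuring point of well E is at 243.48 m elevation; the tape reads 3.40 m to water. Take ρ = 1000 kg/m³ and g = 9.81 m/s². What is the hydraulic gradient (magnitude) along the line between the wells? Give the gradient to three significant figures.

i ≈ 0.0122

Pressure head at well A: ψ = P/(ρg) = 574×1000 / (1000 × 9.81) = 58.51 m.
Total head at well A: h = z + ψ = 176.14 + 58.51 = 234.65 m.
Total head at well E: h = 243.48 − 3.40 = 240.08 m.
Head difference: h(well A) − h(well E) = 234.65 − 240.08 = -5.43 m.
Hydraulic gradient: i = |Δh| / L = 5.43 / 445.1 = 0.0122.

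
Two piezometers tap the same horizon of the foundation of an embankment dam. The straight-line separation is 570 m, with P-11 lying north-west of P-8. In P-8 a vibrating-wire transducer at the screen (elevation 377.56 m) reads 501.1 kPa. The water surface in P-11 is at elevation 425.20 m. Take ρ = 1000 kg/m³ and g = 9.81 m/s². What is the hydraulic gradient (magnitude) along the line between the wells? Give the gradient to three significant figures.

Pressure head at P-8: ψ = P/(ρg) = 501.1×1000 / (1000 × 9.81) = 51.08 m.
Total head at P-8: h = z + ψ = 377.56 + 51.08 = 428.64 m.
Total head at P-11: h = 425.20 m (water level in the piezometer is the total head).
Head difference: h(P-8) − h(P-11) = 428.64 − 425.20 = 3.44 m.
Hydraulic gradient: i = |Δh| / L = 3.44 / 570 = 0.00604.

i ≈ 0.00604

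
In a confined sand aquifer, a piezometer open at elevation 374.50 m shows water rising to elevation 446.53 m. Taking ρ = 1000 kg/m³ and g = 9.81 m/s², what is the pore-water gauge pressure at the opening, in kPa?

Pressure head ψ = h − z = 446.53 − 374.50 = 72.03 m.
P = ρgψ = 1000 × 9.81 × 72.03 = 706614 Pa ≈ 707 kPa.

P ≈ 707 kPa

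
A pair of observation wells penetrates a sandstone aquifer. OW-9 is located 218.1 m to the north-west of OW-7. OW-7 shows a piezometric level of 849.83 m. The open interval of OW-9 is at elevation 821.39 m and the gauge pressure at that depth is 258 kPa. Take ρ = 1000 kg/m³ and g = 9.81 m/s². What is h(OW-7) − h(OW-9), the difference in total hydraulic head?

Δh ≈ 2.14 m

Total head at OW-7: h = 849.83 m (water level in the piezometer is the total head).
Pressure head at OW-9: ψ = P/(ρg) = 258×1000 / (1000 × 9.81) = 26.30 m.
Total head at OW-9: h = z + ψ = 821.39 + 26.30 = 847.69 m.
Head difference: h(OW-7) − h(OW-9) = 849.83 − 847.69 = 2.14 m.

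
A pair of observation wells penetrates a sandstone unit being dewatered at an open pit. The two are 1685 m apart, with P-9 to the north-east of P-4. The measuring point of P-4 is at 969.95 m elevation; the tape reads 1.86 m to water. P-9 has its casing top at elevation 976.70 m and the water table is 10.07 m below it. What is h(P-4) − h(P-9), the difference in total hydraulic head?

Δh ≈ 1.46 m

Total head at P-4: h = 969.95 − 1.86 = 968.09 m.
Total head at P-9: h = 976.70 − 10.07 = 966.63 m.
Head difference: h(P-4) − h(P-9) = 968.09 − 966.63 = 1.46 m.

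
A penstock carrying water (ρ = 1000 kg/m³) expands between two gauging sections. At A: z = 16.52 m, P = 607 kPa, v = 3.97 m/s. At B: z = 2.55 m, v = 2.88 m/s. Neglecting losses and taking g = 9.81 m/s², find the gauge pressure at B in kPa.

Pressure head at A: ψ₁ = P₁/(ρg) = 607×1000 / (1000 × 9.81) = 61.88 m.
Velocity heads: v₁²/2g = 3.97²/19.62 = 0.803 m; v₂²/2g = 2.88²/19.62 = 0.423 m.
Total head H = z₁ + ψ₁ + v₁²/2g = 16.52 + 61.88 + 0.803 = 79.20 m.
ψ₂ = H − z₂ − v₂²/2g = 79.20 − 2.55 − 0.423 = 76.23 m.
P₂ = ρgψ₂ = 1000 × 9.81 × 76.23 ≈ 748 kPa.

P₂ ≈ 748 kPa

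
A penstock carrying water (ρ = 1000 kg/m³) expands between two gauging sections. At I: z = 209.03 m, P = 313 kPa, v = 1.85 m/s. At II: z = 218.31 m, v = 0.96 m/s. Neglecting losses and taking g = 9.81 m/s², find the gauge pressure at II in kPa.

P₂ ≈ 223 kPa

Pressure head at I: ψ₁ = P₁/(ρg) = 313×1000 / (1000 × 9.81) = 31.91 m.
Velocity heads: v₁²/2g = 1.85²/19.62 = 0.174 m; v₂²/2g = 0.96²/19.62 = 0.047 m.
Total head H = z₁ + ψ₁ + v₁²/2g = 209.03 + 31.91 + 0.174 = 241.11 m.
ψ₂ = H − z₂ − v₂²/2g = 241.11 − 218.31 − 0.047 = 22.75 m.
P₂ = ρgψ₂ = 1000 × 9.81 × 22.75 ≈ 223 kPa.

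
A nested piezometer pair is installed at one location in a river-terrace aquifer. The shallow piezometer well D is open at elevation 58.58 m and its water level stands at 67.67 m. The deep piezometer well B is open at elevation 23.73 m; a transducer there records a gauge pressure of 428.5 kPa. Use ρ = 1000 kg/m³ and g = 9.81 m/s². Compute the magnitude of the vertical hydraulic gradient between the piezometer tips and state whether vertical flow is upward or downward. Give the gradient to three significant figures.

Total head at well D: h = 67.67 m (water level in the standpipe).
Pressure head at well B: ψ = P/(ρg) = 428.5×1000 / (1000 × 9.81) = 43.68 m.
Total head at well B: h = z + ψ = 23.73 + 43.68 = 67.41 m.
Δh = h(well D) − h(well B) = 67.67 − 67.41 = 0.26 m.
Vertical separation Δz = 58.58 − 23.73 = 34.85 m.
|i_v| = |Δh| / Δz = 0.26 / 34.85 = 0.00746.
Head is higher in the shallow piezometer, so vertical flow is downward (recharge condition).

|i_v| ≈ 0.00746; vertical flow is downward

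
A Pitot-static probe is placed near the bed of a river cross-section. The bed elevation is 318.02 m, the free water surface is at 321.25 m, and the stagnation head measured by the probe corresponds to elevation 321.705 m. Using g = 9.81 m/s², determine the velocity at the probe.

Near the bed, under hydrostatic conditions, the piezometric head (z + ψ) equals the free-surface elevation, 321.25 m.
Velocity head = total − piezometric = 321.705 − 321.25 = 0.455 m.
v = √(2g·h_v) = √(2 × 9.81 × 0.455) = 2.99 m/s.

v ≈ 2.99 m/s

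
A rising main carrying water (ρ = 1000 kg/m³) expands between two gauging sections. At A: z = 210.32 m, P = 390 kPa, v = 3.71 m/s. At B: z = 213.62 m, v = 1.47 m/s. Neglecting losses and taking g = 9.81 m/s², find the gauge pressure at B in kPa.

Pressure head at A: ψ₁ = P₁/(ρg) = 390×1000 / (1000 × 9.81) = 39.76 m.
Velocity heads: v₁²/2g = 3.71²/19.62 = 0.702 m; v₂²/2g = 1.47²/19.62 = 0.110 m.
Total head H = z₁ + ψ₁ + v₁²/2g = 210.32 + 39.76 + 0.702 = 250.78 m.
ψ₂ = H − z₂ − v₂²/2g = 250.78 − 213.62 − 0.110 = 37.05 m.
P₂ = ρgψ₂ = 1000 × 9.81 × 37.05 ≈ 363 kPa.

P₂ ≈ 363 kPa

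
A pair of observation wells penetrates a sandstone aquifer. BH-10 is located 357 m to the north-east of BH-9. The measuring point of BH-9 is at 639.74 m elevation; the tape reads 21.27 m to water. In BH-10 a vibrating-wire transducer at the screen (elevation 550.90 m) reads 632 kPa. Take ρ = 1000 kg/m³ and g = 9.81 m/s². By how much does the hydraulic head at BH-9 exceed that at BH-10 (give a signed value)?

Total head at BH-9: h = 639.74 − 21.27 = 618.47 m.
Pressure head at BH-10: ψ = P/(ρg) = 632×1000 / (1000 × 9.81) = 64.42 m.
Total head at BH-10: h = z + ψ = 550.90 + 64.42 = 615.32 m.
Head difference: h(BH-9) − h(BH-10) = 618.47 − 615.32 = 3.15 m.

Δh ≈ 3.15 m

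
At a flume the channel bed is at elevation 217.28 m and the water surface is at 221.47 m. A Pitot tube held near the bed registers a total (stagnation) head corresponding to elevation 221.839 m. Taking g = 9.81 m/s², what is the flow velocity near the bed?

v ≈ 2.69 m/s

Near the bed, under hydrostatic conditions, the piezometric head (z + ψ) equals the free-surface elevation, 221.47 m.
Velocity head = total − piezometric = 221.839 − 221.47 = 0.369 m.
v = √(2g·h_v) = √(2 × 9.81 × 0.369) = 2.69 m/s.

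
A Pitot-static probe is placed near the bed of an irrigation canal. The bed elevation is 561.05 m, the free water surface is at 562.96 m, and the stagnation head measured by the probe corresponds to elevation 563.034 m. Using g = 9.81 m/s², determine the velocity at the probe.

v ≈ 1.20 m/s

Near the bed, under hydrostatic conditions, the piezometric head (z + ψ) equals the free-surface elevation, 562.96 m.
Velocity head = total − piezometric = 563.034 − 562.96 = 0.074 m.
v = √(2g·h_v) = √(2 × 9.81 × 0.074) = 1.20 m/s.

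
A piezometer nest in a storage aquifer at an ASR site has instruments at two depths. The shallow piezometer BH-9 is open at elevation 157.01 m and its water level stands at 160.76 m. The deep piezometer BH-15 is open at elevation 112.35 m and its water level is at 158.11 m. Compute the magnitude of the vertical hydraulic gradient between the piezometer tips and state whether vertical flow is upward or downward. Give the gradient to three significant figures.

|i_v| ≈ 0.0593; vertical flow is downward

Total head at BH-9: h = 160.76 m (water level in the standpipe).
Total head at BH-15: h = 158.11 m.
Δh = h(BH-9) − h(BH-15) = 160.76 − 158.11 = 2.65 m.
Vertical separation Δz = 157.01 − 112.35 = 44.66 m.
|i_v| = |Δh| / Δz = 2.65 / 44.66 = 0.0593.
Head is higher in the shallow piezometer, so vertical flow is downward (recharge condition).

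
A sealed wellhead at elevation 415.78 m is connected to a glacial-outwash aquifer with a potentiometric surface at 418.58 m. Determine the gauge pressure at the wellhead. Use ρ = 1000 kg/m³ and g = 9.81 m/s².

P ≈ 27.5 kPa

Head above the cap: Δh = 418.58 − 415.78 = 2.80 m.
P = ρgΔh = 1000 × 9.81 × 2.80 = 27468 Pa ≈ 27.5 kPa.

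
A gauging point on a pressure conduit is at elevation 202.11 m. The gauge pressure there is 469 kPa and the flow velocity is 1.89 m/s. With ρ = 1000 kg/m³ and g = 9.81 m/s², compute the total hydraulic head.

h ≈ 250.10 m

Pressure head ψ = P/(ρg) = 469×1000 / (1000 × 9.81) = 47.81 m.
Velocity head = v²/(2g) = 1.89² / (2 × 9.81) = 0.182 m.
h = z + ψ + v²/(2g) = 202.11 + 47.81 + 0.182 = 250.10 m.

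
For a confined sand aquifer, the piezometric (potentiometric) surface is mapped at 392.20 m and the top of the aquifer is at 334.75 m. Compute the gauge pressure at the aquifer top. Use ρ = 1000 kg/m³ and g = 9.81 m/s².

Pressure head at the aquifer top: ψ = h − z = 392.20 − 334.75 = 57.45 m.
P = ρgψ = 1000 × 9.81 × 57.45 = 563584 Pa ≈ 564 kPa.

P ≈ 564 kPa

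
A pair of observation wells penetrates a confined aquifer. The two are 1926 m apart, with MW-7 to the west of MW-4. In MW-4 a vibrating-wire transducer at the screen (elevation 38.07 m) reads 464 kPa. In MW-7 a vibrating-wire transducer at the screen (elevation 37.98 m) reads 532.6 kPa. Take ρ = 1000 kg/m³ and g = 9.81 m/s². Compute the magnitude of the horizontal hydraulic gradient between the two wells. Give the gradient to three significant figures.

i ≈ 0.00358

Pressure head at MW-4: ψ = P/(ρg) = 464×1000 / (1000 × 9.81) = 47.30 m.
Total head at MW-4: h = z + ψ = 38.07 + 47.30 = 85.37 m.
Pressure head at MW-7: ψ = P/(ρg) = 532.6×1000 / (1000 × 9.81) = 54.29 m.
Total head at MW-7: h = z + ψ = 37.98 + 54.29 = 92.27 m.
Head difference: h(MW-4) − h(MW-7) = 85.37 − 92.27 = -6.90 m.
Hydraulic gradient: i = |Δh| / L = 6.90 / 1926 = 0.00358.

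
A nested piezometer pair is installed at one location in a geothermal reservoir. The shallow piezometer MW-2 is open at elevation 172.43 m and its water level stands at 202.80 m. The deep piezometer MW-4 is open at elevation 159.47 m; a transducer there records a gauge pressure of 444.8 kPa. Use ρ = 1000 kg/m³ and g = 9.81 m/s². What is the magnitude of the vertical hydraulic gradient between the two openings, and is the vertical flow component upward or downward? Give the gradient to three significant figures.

|i_v| ≈ 0.155; vertical flow is upward

Total head at MW-2: h = 202.80 m (water level in the standpipe).
Pressure head at MW-4: ψ = P/(ρg) = 444.8×1000 / (1000 × 9.81) = 45.34 m.
Total head at MW-4: h = z + ψ = 159.47 + 45.34 = 204.81 m.
Δh = h(MW-2) − h(MW-4) = 202.80 − 204.81 = -2.01 m.
Vertical separation Δz = 172.43 − 159.47 = 12.96 m.
|i_v| = |Δh| / Δz = 2.01 / 12.96 = 0.155.
Head is higher in the deep piezometer, so vertical flow is upward (discharge condition).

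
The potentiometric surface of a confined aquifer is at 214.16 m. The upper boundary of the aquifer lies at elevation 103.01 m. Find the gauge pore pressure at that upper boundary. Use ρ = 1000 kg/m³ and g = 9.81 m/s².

Pressure head at the aquifer top: ψ = h − z = 214.16 − 103.01 = 111.15 m.
P = ρgψ = 1000 × 9.81 × 111.15 = 1090382 Pa ≈ 1090 kPa.

P ≈ 1090 kPa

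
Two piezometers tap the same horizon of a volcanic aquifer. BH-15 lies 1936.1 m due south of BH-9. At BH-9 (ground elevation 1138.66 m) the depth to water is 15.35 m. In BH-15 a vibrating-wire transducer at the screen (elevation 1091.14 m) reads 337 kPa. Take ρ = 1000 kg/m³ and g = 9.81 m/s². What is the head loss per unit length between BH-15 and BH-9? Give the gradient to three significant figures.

Total head at BH-9: h = 1138.66 − 15.35 = 1123.31 m.
Pressure head at BH-15: ψ = P/(ρg) = 337×1000 / (1000 × 9.81) = 34.35 m.
Total head at BH-15: h = z + ψ = 1091.14 + 34.35 = 1125.49 m.
Head difference: h(BH-9) − h(BH-15) = 1123.31 − 1125.49 = -2.18 m.
Hydraulic gradient: i = |Δh| / L = 2.18 / 1936.1 = 0.00113.

i ≈ 0.00113 m/m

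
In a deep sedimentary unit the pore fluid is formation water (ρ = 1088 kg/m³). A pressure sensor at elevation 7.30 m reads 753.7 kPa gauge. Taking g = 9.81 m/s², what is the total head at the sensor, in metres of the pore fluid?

ψ = P/(ρg) = 753.7×1000 / (1088 × 9.81) = 70.62 m.
h = z + ψ = 7.30 + 70.62 = 77.92 m.

h ≈ 77.92 m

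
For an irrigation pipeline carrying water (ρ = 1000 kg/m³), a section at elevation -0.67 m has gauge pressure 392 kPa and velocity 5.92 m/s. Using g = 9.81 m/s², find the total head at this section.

Pressure head ψ = P/(ρg) = 392×1000 / (1000 × 9.81) = 39.96 m.
Velocity head = v²/(2g) = 5.92² / (2 × 9.81) = 1.786 m.
h = z + ψ + v²/(2g) = -0.67 + 39.96 + 1.786 = 41.08 m.

h ≈ 41.08 m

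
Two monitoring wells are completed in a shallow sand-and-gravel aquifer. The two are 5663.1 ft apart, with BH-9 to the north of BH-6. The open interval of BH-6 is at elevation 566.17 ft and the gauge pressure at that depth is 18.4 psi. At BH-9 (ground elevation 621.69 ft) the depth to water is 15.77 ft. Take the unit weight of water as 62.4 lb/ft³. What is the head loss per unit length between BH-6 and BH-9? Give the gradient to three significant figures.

Pressure head at BH-6: ψ = 144·P/γ = 144 × 18.4 / 62.4 = 42.46 ft.
Total head at BH-6: h = z + ψ = 566.17 + 42.46 = 608.63 ft.
Total head at BH-9: h = 621.69 − 15.77 = 605.92 ft.
Head difference: h(BH-6) − h(BH-9) = 608.63 − 605.92 = 2.71 ft.
Hydraulic gradient: i = |Δh| / L = 2.71 / 5663.1 = 0.000479.

i ≈ 0.000479 ft/ft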